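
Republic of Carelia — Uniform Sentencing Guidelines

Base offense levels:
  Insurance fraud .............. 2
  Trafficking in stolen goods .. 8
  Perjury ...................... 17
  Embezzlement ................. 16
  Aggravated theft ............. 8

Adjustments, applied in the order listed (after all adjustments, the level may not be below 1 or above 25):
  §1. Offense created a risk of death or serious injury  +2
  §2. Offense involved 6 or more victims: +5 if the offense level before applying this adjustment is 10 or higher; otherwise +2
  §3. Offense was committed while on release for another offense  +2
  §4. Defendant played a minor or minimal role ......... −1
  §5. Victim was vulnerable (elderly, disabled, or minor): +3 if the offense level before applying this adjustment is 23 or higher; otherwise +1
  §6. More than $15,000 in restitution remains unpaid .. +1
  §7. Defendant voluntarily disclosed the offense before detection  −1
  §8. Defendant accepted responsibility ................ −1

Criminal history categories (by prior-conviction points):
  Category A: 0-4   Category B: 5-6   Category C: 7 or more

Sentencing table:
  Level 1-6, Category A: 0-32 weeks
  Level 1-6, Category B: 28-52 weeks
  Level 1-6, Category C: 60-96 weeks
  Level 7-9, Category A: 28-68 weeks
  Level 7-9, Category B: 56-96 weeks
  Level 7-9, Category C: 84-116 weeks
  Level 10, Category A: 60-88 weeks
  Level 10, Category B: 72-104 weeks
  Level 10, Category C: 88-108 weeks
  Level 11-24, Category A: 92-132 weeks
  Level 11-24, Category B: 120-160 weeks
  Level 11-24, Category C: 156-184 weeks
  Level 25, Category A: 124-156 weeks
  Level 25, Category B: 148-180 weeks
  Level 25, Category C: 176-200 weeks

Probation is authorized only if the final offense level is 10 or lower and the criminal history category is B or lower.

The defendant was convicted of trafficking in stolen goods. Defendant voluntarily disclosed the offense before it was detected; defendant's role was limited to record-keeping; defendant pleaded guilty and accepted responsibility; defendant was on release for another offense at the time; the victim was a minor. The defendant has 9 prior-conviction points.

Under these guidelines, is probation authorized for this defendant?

Base offense level for trafficking in stolen goods: 8.
§3 applies: 8 + 2 = 10.
§4 applies: 10 − 1 = 9.
§5 applies (level before this adjustment is 9 < 23, so +1): 9 + 1 = 10.
§7 applies: 10 − 1 = 9.
§8 applies: 9 − 1 = 8.
Final offense level: 8.
Criminal history: 9 prior points → Category C (7+).
Level 8 falls in the 7-9 band.
Grid: Level 7-9 × Category C = 84-116 weeks.
Probation check: level 8 ≤ 10 and category C > B → not eligible.

No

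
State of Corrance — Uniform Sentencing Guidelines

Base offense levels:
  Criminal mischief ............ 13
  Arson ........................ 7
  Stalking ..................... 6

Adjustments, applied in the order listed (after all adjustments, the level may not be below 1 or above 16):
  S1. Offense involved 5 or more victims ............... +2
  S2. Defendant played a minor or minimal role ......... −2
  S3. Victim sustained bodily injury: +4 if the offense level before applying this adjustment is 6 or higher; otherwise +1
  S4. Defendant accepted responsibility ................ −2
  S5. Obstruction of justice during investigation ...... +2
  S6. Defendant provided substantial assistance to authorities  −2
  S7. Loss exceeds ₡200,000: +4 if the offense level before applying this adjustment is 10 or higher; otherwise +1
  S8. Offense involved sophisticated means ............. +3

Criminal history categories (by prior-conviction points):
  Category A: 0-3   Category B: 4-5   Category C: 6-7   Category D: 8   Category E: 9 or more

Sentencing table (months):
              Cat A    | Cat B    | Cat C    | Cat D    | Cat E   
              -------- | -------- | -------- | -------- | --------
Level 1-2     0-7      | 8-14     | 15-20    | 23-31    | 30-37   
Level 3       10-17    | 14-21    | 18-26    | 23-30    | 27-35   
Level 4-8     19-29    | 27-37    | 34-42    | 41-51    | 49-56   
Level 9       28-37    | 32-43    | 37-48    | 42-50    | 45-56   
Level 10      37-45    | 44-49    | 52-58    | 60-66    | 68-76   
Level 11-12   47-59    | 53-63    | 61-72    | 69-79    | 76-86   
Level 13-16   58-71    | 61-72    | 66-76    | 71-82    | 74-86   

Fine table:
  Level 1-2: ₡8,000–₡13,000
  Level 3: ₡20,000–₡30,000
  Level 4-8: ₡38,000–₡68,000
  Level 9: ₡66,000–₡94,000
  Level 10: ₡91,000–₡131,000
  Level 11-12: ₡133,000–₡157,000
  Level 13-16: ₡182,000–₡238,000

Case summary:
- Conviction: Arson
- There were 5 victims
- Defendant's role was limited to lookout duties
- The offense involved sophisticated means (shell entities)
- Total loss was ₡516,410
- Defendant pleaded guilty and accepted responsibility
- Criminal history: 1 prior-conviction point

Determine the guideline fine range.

Base offense level for arson: 7.
S1 applies: 7 + 2 = 9.
S2 applies: 9 − 2 = 7.
S3 does not apply.
S4 applies: 7 − 2 = 5.
S7 applies (level before this adjustment is 5 < 10, so +1): 5 + 1 = 6.
S8 applies: 6 + 3 = 9.
Final offense level: 9.
Level 9 falls in the 9 band.
Fine table: Level 9 → ₡66,000–₡94,000.

₡66,000–₡94,000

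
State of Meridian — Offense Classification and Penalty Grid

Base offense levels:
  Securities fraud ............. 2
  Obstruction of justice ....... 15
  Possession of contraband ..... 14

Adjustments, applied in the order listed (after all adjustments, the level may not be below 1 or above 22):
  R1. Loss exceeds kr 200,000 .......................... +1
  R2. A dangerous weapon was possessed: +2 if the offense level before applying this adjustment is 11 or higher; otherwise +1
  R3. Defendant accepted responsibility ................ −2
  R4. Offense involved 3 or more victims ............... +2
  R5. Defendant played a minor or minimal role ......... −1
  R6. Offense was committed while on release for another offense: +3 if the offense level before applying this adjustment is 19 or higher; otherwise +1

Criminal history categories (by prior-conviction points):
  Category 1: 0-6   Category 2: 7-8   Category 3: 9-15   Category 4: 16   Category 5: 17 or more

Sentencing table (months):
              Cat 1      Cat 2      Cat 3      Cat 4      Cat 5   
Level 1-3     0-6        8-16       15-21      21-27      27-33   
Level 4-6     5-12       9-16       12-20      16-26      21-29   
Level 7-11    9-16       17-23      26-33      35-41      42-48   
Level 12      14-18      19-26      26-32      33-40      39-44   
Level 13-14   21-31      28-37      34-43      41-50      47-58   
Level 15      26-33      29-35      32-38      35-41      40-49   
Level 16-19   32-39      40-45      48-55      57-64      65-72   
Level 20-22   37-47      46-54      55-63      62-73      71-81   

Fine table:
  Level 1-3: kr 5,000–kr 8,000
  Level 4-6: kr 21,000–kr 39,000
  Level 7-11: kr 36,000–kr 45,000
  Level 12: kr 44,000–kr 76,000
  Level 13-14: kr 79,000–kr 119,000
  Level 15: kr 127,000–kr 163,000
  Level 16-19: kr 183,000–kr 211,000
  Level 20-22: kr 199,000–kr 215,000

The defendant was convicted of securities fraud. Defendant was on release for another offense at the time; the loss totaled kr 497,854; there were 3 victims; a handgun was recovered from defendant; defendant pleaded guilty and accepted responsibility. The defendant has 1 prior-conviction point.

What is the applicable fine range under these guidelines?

Base offense level for securities fraud: 2.
R1 applies: 2 + 1 = 3.
R2 applies (level before this adjustment is 3 < 11, so +1): 3 + 1 = 4.
R3 applies: 4 − 2 = 2.
R4 applies: 2 + 2 = 4.
R6 applies (level before this adjustment is 4 < 19, so +1): 4 + 1 = 5.
Final offense level: 5.
Level 5 falls in the 4-6 band.
Fine table: Level 4-6 → kr 21,000–kr 39,000.

kr 21,000–kr 39,000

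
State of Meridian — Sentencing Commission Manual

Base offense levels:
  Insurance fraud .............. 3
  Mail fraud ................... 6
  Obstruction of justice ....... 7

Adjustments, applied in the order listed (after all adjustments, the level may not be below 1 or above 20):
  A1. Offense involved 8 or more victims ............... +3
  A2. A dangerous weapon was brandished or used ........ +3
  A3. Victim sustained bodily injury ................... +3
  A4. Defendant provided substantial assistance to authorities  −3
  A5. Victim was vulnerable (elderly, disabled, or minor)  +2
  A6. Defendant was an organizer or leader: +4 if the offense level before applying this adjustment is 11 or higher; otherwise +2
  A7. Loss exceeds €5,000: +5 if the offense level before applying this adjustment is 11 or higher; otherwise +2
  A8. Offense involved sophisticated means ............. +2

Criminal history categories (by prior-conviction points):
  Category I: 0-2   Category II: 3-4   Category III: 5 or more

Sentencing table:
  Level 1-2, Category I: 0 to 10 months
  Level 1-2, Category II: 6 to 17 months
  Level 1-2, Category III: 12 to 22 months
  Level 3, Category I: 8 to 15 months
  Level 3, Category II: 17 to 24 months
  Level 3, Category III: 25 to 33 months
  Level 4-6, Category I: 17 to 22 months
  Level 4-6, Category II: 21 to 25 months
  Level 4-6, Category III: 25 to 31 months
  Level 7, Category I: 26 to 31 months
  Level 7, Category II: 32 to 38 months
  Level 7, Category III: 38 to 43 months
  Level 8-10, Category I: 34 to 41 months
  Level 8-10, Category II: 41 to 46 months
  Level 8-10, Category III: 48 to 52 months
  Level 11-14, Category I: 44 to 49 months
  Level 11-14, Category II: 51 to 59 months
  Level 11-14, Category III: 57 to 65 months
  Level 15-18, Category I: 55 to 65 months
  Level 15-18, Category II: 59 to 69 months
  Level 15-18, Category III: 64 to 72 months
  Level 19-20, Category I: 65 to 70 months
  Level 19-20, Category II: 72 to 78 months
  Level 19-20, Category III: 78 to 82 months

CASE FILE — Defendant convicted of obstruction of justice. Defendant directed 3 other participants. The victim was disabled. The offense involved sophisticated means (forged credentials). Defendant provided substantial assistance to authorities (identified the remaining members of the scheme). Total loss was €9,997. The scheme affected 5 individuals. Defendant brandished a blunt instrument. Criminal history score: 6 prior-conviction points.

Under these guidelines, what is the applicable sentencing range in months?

Base offense level for obstruction of justice: 7.
A1 does not apply.
A2 applies: 7 + 3 = 10.
A4 applies: 10 − 3 = 7.
A5 applies: 7 + 2 = 9.
A6 applies (level before this adjustment is 9 < 11, so +2): 9 + 2 = 11.
A7 applies (level before this adjustment is 11 ≥ 11, so +5): 11 + 5 = 16.
A8 applies: 16 + 2 = 18.
Final offense level: 18.
Criminal history: 6 prior points → Category III (5+).
Level 18 falls in the 15-18 band.
Grid: Level 15-18 × Category III = 64-72 months.

64-72 months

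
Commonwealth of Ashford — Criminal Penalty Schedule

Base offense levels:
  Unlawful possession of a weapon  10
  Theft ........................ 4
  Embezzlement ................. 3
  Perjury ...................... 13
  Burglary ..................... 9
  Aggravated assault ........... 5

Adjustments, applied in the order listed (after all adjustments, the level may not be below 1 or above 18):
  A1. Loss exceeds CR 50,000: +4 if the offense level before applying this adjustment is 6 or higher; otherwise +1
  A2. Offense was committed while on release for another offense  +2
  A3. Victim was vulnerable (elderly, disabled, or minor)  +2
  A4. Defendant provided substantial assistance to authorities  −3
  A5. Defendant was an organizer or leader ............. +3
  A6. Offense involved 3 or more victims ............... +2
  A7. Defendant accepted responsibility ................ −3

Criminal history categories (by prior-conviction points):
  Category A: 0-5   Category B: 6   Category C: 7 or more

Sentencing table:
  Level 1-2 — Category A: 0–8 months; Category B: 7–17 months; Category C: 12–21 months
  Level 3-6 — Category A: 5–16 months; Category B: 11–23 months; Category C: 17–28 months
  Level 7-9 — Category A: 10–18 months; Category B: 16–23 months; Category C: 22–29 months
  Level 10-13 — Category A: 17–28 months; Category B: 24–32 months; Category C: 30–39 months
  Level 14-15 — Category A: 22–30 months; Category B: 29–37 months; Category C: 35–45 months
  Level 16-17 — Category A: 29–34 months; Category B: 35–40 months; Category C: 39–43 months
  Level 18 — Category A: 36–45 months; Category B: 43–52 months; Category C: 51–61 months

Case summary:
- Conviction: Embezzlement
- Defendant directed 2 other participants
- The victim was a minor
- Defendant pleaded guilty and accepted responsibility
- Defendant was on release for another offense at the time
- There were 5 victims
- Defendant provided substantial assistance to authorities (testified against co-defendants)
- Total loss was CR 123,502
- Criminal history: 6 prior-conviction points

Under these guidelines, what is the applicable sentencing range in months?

Base offense level for embezzlement: 3.
A1 applies (level before this adjustment is 3 < 6, so +1): 3 + 1 = 4.
A2 applies: 4 + 2 = 6.
A3 applies: 6 + 2 = 8.
A4 applies: 8 − 3 = 5.
A5 applies: 5 + 3 = 8.
A6 applies: 8 + 2 = 10.
A7 applies: 10 − 3 = 7.
Final offense level: 7.
Criminal history: 6 prior points → Category B (6).
Level 7 falls in the 7-9 band.
Grid: Level 7-9 × Category B = 16-23 months.

16-23 months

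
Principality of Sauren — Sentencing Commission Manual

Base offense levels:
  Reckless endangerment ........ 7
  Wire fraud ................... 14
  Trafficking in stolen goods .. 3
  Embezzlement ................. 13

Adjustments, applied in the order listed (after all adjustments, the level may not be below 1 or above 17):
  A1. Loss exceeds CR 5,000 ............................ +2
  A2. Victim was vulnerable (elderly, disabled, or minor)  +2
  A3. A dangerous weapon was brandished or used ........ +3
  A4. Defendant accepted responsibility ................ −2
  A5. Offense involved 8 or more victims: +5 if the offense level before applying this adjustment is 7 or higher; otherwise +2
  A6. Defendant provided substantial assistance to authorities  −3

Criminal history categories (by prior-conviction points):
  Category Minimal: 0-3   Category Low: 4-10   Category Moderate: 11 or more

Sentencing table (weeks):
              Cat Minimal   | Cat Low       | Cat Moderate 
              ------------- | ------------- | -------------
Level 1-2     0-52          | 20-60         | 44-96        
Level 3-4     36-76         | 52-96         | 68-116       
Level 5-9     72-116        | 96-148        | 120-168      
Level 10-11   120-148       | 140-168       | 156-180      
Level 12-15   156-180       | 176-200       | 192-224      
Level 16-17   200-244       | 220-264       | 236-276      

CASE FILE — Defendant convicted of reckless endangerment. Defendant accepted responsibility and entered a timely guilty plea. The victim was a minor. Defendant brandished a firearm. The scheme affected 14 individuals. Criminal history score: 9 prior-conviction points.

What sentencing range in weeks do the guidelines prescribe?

176-200 weeks

Base offense level for reckless endangerment: 7.
A1 does not apply.
A2 applies: 7 + 2 = 9.
A3 applies: 9 + 3 = 12.
A4 applies: 12 − 2 = 10.
A5 applies (level before this adjustment is 10 ≥ 7, so +5): 10 + 5 = 15.
A6 does not apply.
Final offense level: 15.
Criminal history: 9 prior points → Category Low (4-10).
Level 15 falls in the 12-15 band.
Grid: Level 12-15 × Category Low = 176-200 weeks.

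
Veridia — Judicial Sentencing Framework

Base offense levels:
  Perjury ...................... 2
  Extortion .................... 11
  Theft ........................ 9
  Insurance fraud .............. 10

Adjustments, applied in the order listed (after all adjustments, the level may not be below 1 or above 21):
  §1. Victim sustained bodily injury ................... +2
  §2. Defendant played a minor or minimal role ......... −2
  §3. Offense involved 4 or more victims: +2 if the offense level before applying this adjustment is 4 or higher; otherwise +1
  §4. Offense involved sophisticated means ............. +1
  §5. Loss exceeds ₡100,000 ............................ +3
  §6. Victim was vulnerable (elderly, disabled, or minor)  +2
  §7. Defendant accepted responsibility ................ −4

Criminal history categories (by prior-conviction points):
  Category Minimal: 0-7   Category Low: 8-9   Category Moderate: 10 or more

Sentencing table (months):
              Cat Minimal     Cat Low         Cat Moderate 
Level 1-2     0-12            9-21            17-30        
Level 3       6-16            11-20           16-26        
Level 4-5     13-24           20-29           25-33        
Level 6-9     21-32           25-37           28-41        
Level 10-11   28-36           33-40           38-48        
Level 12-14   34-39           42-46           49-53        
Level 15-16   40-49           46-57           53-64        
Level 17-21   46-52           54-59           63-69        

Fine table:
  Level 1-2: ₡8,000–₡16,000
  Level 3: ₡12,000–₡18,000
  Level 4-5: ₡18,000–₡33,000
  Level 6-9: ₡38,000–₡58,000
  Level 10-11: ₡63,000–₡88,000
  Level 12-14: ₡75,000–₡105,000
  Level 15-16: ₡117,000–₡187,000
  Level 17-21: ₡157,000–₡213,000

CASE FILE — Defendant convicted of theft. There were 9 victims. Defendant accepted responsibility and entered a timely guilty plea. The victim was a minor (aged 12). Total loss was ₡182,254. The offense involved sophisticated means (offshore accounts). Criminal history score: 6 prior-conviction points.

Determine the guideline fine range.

₡75,000–₡105,000

Base offense level for theft: 9.
§1 does not apply.
§2 does not apply.
§3 applies (level before this adjustment is 9 ≥ 4, so +2): 9 + 2 = 11.
§4 applies: 11 + 1 = 12.
§5 applies: 12 + 3 = 15.
§6 applies: 15 + 2 = 17.
§7 applies: 17 − 4 = 13.
Final offense level: 13.
Level 13 falls in the 12-14 band.
Fine table: Level 12-14 → ₡75,000–₡105,000.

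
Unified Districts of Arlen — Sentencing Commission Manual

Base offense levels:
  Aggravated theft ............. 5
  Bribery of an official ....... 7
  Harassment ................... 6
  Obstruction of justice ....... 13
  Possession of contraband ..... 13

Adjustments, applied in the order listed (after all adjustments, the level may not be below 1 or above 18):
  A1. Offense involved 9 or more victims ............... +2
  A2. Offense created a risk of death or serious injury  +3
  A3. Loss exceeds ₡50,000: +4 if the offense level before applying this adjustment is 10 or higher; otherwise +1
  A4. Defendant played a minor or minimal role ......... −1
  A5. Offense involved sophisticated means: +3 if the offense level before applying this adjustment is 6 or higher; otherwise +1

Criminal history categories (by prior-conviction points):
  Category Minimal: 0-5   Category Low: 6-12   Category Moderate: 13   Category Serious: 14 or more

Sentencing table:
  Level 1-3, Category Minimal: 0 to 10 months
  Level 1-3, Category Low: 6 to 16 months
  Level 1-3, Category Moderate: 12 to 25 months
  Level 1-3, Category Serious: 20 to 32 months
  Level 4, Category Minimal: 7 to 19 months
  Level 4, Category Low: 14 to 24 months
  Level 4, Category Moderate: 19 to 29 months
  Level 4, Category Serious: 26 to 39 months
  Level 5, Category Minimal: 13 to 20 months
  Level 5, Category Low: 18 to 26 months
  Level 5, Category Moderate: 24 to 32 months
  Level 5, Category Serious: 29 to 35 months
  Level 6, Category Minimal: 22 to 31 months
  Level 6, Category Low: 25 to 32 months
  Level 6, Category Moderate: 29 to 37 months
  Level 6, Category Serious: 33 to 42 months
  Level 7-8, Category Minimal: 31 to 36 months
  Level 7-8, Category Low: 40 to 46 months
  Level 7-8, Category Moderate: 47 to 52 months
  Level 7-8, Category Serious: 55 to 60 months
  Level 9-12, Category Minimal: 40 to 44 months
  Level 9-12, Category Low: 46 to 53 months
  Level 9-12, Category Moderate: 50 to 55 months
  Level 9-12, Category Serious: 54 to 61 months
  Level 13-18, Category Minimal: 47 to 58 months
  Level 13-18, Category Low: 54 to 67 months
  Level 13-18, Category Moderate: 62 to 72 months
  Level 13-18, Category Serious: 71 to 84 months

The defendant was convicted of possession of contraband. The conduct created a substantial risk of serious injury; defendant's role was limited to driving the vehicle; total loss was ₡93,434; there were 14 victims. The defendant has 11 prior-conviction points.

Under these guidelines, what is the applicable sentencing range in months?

54-67 months

Base offense level for possession of contraband: 13.
A1 applies: 13 + 2 = 15.
A2 applies: 15 + 3 = 18.
A3 applies (level before this adjustment is 18 ≥ 10, so +4): 18 + 4 = 22.
A4 applies: 22 − 1 = 21.
Level 21 exceeds the maximum of 18; capped at 18.
Final offense level: 18.
Criminal history: 11 prior points → Category Low (6-12).
Level 18 falls in the 13-18 band.
Grid: Level 13-18 × Category Low = 54-67 months.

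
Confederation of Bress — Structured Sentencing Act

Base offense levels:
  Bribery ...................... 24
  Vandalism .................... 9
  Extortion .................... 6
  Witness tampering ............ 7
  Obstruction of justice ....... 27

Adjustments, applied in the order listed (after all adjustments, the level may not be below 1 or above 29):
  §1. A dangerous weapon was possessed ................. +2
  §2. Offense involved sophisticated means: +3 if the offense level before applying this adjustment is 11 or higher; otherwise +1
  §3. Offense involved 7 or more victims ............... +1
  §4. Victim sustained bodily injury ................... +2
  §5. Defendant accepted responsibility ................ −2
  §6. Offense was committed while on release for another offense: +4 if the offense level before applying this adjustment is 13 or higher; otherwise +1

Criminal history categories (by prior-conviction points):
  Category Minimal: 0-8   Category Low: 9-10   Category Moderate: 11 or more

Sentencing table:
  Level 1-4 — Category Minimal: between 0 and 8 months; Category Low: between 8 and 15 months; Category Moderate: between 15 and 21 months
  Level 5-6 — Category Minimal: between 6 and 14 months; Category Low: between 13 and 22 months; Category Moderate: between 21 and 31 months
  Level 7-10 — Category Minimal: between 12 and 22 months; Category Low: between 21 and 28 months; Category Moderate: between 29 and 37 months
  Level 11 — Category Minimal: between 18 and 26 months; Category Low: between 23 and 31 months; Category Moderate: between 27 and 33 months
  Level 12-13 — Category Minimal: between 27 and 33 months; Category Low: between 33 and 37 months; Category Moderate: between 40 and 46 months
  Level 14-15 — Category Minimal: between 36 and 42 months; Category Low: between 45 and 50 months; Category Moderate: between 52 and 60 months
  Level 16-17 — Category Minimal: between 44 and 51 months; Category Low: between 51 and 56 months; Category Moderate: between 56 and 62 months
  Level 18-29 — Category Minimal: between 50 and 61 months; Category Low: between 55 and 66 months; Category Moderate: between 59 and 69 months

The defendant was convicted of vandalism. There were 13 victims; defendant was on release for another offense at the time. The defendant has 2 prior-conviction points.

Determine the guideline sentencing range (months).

Base offense level for vandalism: 9.
§2 does not apply.
§3 applies: 9 + 1 = 10.
§6 applies (level before this adjustment is 10 < 13, so +1): 10 + 1 = 11.
Final offense level: 11.
Criminal history: 2 prior points → Category Minimal (0-8).
Level 11 falls in the 11 band.
Grid: Level 11 × Category Minimal = 18-26 months.

18-26 months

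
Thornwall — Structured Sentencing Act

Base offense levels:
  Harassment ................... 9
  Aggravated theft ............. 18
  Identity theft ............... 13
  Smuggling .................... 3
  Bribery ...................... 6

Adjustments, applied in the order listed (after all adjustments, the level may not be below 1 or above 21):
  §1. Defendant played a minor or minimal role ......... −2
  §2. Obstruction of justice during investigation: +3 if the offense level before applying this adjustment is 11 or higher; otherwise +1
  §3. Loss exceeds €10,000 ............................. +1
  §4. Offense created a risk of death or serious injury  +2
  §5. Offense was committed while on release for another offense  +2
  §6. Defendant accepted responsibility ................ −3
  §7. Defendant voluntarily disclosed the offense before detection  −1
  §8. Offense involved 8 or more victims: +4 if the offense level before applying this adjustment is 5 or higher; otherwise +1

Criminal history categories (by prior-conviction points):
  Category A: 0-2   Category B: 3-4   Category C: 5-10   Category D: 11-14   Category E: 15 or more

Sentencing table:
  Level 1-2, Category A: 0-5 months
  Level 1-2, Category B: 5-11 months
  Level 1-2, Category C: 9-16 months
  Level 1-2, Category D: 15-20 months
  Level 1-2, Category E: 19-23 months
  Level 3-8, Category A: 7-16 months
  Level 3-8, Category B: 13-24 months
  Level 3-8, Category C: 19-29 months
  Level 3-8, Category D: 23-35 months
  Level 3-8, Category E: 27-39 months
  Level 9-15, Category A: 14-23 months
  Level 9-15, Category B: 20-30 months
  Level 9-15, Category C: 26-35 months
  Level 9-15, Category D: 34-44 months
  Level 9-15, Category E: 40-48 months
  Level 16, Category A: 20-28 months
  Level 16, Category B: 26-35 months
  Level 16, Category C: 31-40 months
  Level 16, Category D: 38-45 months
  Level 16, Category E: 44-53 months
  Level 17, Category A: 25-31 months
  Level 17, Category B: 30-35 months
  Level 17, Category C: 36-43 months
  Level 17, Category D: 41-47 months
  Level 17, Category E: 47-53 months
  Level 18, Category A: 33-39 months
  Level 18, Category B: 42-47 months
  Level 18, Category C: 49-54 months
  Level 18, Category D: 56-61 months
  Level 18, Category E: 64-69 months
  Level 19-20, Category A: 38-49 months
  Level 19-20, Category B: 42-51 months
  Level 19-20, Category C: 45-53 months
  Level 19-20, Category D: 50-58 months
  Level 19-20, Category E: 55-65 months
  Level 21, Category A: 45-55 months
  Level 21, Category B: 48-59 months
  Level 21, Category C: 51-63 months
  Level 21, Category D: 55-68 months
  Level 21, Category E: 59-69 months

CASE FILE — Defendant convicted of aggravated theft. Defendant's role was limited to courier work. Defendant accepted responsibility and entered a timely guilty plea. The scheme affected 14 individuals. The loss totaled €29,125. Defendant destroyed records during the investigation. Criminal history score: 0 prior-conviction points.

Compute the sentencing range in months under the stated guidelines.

45-55 months

Base offense level for aggravated theft: 18.
§1 applies: 18 − 2 = 16.
§2 applies (level before this adjustment is 16 ≥ 11, so +3): 16 + 3 = 19.
§3 applies: 19 + 1 = 20.
§5 does not apply.
§6 applies: 20 − 3 = 17.
§8 applies (level before this adjustment is 17 ≥ 5, so +4): 17 + 4 = 21.
Final offense level: 21.
Criminal history: 0 prior points → Category A (0-2).
Level 21 falls in the 21 band.
Grid: Level 21 × Category A = 45-55 months.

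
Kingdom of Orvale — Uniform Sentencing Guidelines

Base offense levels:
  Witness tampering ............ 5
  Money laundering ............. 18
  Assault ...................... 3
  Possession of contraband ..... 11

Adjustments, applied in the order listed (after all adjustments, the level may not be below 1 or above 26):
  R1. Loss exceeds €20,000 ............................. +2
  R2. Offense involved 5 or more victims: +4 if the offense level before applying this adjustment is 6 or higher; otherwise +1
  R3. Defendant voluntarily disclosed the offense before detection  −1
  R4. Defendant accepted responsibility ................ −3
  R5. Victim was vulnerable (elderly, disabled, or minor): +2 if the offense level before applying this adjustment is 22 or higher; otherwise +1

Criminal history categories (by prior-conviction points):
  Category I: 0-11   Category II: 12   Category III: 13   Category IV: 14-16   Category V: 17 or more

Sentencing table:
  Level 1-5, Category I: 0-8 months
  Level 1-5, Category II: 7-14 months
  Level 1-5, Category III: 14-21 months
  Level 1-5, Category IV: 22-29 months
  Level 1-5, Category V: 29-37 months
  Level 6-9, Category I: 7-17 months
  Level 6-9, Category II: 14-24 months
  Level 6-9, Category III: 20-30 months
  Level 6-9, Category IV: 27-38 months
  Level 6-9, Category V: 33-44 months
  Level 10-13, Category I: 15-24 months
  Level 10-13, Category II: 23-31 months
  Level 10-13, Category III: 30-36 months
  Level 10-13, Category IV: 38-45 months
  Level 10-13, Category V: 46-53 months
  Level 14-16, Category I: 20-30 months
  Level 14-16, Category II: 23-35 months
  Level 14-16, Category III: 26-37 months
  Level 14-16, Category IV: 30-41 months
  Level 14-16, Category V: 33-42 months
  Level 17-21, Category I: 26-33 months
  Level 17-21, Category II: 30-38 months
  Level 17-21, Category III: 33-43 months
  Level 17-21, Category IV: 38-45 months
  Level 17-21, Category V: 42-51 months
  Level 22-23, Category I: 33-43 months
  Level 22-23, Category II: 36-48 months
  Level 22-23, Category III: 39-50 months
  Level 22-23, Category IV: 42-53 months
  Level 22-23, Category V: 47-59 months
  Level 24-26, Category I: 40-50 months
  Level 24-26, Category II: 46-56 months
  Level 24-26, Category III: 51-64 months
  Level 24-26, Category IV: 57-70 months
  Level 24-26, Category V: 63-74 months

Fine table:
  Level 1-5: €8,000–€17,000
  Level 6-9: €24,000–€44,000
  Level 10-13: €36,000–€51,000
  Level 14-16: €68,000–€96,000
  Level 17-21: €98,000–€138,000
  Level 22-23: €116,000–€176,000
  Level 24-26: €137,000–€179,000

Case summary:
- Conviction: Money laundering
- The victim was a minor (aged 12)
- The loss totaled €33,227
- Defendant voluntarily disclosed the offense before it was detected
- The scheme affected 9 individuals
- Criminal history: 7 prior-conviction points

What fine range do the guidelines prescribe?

€137,000–€179,000

Base offense level for money laundering: 18.
R1 applies: 18 + 2 = 20.
R2 applies (level before this adjustment is 20 ≥ 6, so +4): 20 + 4 = 24.
R3 applies: 24 − 1 = 23.
R5 applies (level before this adjustment is 23 ≥ 22, so +2): 23 + 2 = 25.
Final offense level: 25.
Level 25 falls in the 24-26 band.
Fine table: Level 24-26 → €137,000–€179,000.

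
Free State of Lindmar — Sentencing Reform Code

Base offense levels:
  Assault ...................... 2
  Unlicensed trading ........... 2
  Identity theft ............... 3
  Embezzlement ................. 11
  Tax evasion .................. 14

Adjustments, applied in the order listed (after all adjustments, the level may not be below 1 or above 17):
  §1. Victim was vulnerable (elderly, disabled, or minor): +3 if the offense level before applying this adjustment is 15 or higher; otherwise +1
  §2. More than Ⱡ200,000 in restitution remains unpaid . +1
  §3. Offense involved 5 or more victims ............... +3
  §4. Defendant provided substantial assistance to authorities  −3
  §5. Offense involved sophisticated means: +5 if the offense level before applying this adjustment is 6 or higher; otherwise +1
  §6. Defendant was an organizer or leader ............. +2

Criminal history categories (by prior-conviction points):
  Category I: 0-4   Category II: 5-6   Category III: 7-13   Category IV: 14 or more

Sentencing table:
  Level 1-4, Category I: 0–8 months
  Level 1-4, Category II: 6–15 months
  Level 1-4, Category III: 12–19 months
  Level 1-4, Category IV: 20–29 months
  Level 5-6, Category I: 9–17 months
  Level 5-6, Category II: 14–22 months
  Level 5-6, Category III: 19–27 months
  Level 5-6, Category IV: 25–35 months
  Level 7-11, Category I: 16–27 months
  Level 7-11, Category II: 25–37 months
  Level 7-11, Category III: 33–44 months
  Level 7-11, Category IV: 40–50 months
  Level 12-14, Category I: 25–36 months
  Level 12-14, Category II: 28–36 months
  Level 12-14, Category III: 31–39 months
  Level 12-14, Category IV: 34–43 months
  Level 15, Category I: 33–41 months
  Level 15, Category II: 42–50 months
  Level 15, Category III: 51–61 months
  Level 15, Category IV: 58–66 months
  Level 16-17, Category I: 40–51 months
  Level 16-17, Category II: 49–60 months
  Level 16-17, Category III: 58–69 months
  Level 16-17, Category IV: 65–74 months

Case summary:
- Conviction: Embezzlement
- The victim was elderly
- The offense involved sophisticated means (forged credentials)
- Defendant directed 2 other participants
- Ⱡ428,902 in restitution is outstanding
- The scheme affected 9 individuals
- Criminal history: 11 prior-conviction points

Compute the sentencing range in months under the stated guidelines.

Base offense level for embezzlement: 11.
§1 applies (level before this adjustment is 11 < 15, so +1): 11 + 1 = 12.
§2 applies: 12 + 1 = 13.
§3 applies: 13 + 3 = 16.
§4 does not apply.
§5 applies (level before this adjustment is 16 ≥ 6, so +5): 16 + 5 = 21.
§6 applies: 21 + 2 = 23.
Level 23 exceeds the maximum of 17; capped at 17.
Final offense level: 17.
Criminal history: 11 prior points → Category III (7-13).
Level 17 falls in the 16-17 band.
Grid: Level 16-17 × Category III = 58-69 months.

58-69 months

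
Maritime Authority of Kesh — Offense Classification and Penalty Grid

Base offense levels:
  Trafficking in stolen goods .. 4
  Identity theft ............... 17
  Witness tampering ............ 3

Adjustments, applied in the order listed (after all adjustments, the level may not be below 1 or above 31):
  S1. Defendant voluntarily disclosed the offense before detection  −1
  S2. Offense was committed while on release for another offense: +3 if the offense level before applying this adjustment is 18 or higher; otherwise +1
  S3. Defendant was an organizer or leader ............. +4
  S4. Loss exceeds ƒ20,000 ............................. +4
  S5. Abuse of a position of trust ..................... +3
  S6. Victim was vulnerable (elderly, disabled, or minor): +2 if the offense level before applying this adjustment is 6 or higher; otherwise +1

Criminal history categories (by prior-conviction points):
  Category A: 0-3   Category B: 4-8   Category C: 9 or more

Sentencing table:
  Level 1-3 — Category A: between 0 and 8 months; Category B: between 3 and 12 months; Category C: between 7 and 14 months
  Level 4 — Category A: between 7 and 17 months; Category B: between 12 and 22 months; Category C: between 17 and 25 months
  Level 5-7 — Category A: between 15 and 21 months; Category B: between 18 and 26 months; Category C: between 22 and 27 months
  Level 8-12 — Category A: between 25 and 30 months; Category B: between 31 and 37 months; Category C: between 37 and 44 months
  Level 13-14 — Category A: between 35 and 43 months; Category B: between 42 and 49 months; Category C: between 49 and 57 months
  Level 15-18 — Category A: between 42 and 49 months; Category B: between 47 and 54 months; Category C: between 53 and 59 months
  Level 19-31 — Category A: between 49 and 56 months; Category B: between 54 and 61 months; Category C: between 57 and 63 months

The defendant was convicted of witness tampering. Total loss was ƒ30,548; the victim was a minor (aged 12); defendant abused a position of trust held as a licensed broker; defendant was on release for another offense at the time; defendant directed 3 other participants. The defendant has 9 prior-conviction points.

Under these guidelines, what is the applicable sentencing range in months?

Base offense level for witness tampering: 3.
S1 does not apply.
S2 applies (level before this adjustment is 3 < 18, so +1): 3 + 1 = 4.
S3 applies: 4 + 4 = 8.
S4 applies: 8 + 4 = 12.
S5 applies: 12 + 3 = 15.
S6 applies (level before this adjustment is 15 ≥ 6, so +2): 15 + 2 = 17.
Final offense level: 17.
Criminal history: 9 prior points → Category C (9+).
Level 17 falls in the 15-18 band.
Grid: Level 15-18 × Category C = 53-59 months.

53-59 months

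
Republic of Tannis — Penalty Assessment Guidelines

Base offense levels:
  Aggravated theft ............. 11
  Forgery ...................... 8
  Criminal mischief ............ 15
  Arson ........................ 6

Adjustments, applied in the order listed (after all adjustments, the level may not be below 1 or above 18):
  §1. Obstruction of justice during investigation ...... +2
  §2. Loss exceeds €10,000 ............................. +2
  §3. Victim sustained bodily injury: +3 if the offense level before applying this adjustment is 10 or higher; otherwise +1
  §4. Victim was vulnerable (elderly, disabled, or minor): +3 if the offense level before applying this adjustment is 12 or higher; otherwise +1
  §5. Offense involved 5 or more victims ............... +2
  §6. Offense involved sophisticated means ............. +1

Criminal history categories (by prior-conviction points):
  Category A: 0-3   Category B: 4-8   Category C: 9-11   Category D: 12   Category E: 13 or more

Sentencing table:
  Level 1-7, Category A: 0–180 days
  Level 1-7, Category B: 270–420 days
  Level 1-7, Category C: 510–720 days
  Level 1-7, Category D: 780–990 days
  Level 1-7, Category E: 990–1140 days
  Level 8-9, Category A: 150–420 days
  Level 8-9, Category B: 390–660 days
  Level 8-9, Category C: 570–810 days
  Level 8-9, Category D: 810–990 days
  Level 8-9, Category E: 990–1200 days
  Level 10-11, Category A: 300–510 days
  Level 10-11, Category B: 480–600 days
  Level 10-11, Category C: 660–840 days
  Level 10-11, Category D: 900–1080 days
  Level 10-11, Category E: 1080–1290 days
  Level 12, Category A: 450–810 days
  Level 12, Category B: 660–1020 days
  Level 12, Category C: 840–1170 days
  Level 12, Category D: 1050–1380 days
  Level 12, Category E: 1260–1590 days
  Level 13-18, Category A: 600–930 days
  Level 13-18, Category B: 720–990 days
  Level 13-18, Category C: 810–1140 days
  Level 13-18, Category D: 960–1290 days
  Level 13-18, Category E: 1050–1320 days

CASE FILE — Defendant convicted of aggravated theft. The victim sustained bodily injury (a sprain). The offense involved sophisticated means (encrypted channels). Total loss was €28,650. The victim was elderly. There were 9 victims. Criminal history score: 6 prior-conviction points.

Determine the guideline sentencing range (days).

Base offense level for aggravated theft: 11.
§1 does not apply.
§2 applies: 11 + 2 = 13.
§3 applies (level before this adjustment is 13 ≥ 10, so +3): 13 + 3 = 16.
§4 applies (level before this adjustment is 16 ≥ 12, so +3): 16 + 3 = 19.
§5 applies: 19 + 2 = 21.
§6 applies: 21 + 1 = 22.
Level 22 exceeds the maximum of 18; capped at 18.
Final offense level: 18.
Criminal history: 6 prior points → Category B (4-8).
Level 18 falls in the 13-18 band.
Grid: Level 13-18 × Category B = 720-990 days.

720-990 days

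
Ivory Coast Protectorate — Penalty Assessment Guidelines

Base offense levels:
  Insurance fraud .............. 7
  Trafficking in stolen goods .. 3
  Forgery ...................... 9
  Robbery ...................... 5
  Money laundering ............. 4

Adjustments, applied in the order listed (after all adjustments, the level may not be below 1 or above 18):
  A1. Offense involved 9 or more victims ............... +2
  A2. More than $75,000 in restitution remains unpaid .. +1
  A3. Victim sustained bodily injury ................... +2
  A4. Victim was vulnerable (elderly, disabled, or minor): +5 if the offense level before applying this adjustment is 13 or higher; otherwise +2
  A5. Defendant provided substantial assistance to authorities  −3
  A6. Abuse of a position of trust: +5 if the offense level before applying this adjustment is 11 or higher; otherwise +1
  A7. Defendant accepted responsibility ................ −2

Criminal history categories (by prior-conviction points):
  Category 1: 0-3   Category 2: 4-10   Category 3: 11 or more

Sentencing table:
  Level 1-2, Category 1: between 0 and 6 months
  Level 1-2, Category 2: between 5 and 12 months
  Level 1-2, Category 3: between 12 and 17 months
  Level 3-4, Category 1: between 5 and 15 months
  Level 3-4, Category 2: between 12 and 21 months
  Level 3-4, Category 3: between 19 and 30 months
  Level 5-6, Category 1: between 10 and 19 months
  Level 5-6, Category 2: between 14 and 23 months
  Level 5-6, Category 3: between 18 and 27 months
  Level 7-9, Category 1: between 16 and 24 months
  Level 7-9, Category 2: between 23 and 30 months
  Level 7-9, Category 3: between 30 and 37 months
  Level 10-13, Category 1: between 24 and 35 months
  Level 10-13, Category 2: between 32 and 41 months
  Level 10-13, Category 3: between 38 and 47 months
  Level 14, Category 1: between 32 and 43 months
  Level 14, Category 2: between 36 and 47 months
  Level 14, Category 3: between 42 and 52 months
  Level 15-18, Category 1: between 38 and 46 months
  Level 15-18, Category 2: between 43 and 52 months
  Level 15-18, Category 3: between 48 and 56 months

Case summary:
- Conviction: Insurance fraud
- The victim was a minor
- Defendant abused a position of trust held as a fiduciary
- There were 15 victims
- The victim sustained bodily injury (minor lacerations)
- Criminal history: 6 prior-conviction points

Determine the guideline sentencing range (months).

Base offense level for insurance fraud: 7.
A1 applies: 7 + 2 = 9.
A3 applies: 9 + 2 = 11.
A4 applies (level before this adjustment is 11 < 13, so +2): 11 + 2 = 13.
A6 applies (level before this adjustment is 13 ≥ 11, so +5): 13 + 5 = 18.
A7 does not apply.
Final offense level: 18.
Criminal history: 6 prior points → Category 2 (4-10).
Level 18 falls in the 15-18 band.
Grid: Level 15-18 × Category 2 = 43-52 months.

43-52 months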